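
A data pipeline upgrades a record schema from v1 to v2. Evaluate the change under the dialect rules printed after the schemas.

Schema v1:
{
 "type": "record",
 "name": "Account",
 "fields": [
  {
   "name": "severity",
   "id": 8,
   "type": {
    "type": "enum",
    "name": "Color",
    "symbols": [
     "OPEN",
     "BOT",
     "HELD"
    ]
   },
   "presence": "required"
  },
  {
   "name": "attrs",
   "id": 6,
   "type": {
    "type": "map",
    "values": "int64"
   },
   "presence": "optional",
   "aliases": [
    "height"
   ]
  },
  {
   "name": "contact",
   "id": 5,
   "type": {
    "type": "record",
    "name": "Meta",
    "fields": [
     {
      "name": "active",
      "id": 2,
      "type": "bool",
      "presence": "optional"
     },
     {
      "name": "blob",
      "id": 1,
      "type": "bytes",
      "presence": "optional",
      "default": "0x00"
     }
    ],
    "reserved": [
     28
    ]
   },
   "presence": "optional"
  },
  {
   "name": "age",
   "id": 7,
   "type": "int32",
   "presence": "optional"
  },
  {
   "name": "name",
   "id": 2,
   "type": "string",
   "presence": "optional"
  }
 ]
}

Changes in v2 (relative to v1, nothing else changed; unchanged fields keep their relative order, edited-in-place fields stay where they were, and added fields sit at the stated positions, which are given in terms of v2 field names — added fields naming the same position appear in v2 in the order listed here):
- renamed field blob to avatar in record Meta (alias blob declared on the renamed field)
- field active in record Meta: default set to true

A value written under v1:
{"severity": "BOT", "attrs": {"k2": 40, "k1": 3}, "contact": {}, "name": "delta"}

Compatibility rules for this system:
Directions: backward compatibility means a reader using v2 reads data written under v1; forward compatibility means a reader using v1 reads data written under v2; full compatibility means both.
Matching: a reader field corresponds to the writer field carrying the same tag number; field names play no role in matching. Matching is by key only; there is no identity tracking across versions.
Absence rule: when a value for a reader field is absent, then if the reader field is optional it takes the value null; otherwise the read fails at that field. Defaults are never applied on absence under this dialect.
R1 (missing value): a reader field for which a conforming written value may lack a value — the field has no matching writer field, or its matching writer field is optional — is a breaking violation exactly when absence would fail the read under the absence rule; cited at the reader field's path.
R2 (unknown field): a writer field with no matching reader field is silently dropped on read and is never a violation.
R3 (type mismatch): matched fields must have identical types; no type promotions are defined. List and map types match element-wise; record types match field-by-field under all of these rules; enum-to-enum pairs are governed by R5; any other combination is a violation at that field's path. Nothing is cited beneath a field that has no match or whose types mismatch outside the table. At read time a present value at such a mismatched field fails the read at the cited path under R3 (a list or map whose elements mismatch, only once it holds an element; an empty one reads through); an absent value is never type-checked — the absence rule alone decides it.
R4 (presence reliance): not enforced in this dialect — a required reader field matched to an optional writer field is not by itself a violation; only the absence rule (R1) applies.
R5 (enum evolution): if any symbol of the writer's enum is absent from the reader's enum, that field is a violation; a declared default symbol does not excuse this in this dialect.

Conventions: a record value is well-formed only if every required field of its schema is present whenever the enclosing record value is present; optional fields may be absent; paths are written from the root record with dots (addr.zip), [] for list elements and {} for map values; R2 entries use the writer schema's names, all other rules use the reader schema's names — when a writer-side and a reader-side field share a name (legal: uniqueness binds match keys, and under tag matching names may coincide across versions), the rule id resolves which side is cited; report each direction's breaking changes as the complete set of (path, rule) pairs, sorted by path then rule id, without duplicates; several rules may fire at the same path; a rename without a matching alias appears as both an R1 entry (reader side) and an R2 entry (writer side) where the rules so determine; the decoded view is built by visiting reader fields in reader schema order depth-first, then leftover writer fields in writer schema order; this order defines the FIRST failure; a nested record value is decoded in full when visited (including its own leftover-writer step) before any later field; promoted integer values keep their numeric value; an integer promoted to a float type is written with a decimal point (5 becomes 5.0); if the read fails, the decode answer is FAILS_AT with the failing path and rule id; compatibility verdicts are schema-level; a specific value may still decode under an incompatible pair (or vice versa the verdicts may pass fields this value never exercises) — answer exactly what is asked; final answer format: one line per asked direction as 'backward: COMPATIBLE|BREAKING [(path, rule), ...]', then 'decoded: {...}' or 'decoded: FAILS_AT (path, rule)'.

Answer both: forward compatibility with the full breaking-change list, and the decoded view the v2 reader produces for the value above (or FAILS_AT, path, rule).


each type pair in Account: writer, then reader
checking forward for Account: reader v1 against writer v2:
  writer required, Color -> Color: reader severity maps from writer severity
  writer optional, map<string, int64> -> map<string, int64>: reader attrs maps from writer attrs
  writer optional, Meta -> Meta: reader contact maps from writer contact
  writer optional, int32 -> int32: reader age maps from writer age
  writer optional, string -> string: reader name maps from writer name
  writer optional, bool -> bool: reader contact.active maps from writer contact.active
  writer optional, bytes -> bytes: reader contact.blob maps from writer contact.avatar
  => forward verdict for Account: COMPATIBLE, no violations
decode walk for Account under reader schema v2:
  severity := "BOT"
  attrs := {"k2": 40, "k1": 3}
  contact.active := null (absent, optional -> null)
  contact.avatar := null (absent, optional -> null)
  age := null (absent, optional -> null)
  name := "delta"
  => decoded: {"severity": "BOT", "attrs": {"k2": 40, "k1": 3}, "contact": {"active": null, "avatar": null}, "age": null, "name": "delta"}
the rest of the Account diff is inert for this question:
  field active in record Meta: default set to true -> fires no rule on Account, leaving the asked answer as it is

forward: COMPATIBLE []; decoded: {"severity": "BOT", "attrs": {"k2": 40, "k1": 3}, "contact": {"active": null, "avatar": null}, "age": null, "name": "delta"}


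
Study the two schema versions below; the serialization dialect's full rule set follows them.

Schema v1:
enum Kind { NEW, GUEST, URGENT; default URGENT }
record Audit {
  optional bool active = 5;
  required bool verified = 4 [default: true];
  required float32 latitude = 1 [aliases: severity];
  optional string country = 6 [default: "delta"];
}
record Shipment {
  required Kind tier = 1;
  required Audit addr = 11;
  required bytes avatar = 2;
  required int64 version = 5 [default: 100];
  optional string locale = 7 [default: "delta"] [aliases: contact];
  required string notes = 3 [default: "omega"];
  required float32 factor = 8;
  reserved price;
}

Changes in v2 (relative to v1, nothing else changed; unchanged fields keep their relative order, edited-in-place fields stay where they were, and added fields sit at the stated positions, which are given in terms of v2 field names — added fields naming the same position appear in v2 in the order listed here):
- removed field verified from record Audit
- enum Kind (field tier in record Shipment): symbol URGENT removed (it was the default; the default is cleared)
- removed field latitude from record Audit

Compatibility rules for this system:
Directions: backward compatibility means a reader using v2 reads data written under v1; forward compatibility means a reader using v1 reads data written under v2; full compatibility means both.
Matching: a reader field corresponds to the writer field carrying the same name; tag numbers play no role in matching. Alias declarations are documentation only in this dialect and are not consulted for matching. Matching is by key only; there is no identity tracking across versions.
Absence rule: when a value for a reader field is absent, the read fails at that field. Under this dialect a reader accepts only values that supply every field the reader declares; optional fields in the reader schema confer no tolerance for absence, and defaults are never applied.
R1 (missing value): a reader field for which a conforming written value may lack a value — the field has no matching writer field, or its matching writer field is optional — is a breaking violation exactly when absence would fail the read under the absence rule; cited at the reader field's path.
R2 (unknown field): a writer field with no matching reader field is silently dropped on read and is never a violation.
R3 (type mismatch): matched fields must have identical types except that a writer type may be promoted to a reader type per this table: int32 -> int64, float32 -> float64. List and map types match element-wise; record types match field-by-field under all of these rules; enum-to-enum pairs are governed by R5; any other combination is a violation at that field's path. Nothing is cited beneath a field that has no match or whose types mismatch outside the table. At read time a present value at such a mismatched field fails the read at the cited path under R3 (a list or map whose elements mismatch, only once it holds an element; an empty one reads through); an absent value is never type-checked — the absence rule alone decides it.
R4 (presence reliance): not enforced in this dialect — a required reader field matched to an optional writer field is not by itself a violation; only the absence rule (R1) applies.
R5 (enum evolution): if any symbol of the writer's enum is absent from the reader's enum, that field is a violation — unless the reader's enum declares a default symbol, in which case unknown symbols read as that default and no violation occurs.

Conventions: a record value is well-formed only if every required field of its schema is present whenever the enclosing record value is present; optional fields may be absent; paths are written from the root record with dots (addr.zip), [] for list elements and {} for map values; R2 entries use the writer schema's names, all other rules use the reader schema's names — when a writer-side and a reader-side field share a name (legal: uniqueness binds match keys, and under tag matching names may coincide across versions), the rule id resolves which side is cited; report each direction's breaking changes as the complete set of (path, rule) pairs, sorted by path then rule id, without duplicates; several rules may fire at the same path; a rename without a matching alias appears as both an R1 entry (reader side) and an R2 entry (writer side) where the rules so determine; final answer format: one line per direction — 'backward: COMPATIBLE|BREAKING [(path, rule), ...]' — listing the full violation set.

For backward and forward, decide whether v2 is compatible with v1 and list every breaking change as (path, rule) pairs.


backward: BREAKING [(addr.active, R1), (addr.country, R1), (locale, R1), (tier, R5)]; forward: BREAKING [(addr.active, R1), (addr.country, R1), (addr.latitude, R1), (addr.verified, R1), (locale, R1)]

arrows below run writer -> reader for Shipment
backward on Shipment — v2 reading data written by v1:
  tier <- tier (Kind -> Kind, writer required)
  addr <- addr (Audit -> Audit, writer required)
  avatar <- avatar (bytes -> bytes, writer required)
  version <- version (int64 -> int64, writer required)
  locale <- locale (string -> string, writer optional)
  notes <- notes (string -> string, writer required)
  factor <- factor (float32 -> float32, writer required)
  addr.active <- addr.active (bool -> bool, writer optional)
  addr.country <- addr.country (string -> string, writer optional)
  addr.verified (writer side), unknown to reader
  addr.latitude (writer side), unknown to reader
  R1 fires at addr.active
  R1 fires at addr.country
  R1 fires at locale
  R5 fires at tier
  => backward verdict for Shipment: BREAKING, 4 violation(s)
forward on Shipment — v1 reading data written by v2:
  tier <- tier (Kind -> Kind, writer required)
  addr <- addr (Audit -> Audit, writer required)
  avatar <- avatar (bytes -> bytes, writer required)
  version <- version (int64 -> int64, writer required)
  locale <- locale (string -> string, writer optional)
  notes <- notes (string -> string, writer required)
  factor <- factor (float32 -> float32, writer required)
  addr.active <- addr.active (bool -> bool, writer optional)
  addr.verified has no writer counterpart
  addr.latitude has no writer counterpart
  addr.country <- addr.country (string -> string, writer optional)
  R1 fires at addr.active
  R1 fires at addr.country
  R1 fires at addr.latitude
  R1 fires at addr.verified
  R1 fires at locale
  => forward verdict for Shipment: BREAKING, 5 violation(s)


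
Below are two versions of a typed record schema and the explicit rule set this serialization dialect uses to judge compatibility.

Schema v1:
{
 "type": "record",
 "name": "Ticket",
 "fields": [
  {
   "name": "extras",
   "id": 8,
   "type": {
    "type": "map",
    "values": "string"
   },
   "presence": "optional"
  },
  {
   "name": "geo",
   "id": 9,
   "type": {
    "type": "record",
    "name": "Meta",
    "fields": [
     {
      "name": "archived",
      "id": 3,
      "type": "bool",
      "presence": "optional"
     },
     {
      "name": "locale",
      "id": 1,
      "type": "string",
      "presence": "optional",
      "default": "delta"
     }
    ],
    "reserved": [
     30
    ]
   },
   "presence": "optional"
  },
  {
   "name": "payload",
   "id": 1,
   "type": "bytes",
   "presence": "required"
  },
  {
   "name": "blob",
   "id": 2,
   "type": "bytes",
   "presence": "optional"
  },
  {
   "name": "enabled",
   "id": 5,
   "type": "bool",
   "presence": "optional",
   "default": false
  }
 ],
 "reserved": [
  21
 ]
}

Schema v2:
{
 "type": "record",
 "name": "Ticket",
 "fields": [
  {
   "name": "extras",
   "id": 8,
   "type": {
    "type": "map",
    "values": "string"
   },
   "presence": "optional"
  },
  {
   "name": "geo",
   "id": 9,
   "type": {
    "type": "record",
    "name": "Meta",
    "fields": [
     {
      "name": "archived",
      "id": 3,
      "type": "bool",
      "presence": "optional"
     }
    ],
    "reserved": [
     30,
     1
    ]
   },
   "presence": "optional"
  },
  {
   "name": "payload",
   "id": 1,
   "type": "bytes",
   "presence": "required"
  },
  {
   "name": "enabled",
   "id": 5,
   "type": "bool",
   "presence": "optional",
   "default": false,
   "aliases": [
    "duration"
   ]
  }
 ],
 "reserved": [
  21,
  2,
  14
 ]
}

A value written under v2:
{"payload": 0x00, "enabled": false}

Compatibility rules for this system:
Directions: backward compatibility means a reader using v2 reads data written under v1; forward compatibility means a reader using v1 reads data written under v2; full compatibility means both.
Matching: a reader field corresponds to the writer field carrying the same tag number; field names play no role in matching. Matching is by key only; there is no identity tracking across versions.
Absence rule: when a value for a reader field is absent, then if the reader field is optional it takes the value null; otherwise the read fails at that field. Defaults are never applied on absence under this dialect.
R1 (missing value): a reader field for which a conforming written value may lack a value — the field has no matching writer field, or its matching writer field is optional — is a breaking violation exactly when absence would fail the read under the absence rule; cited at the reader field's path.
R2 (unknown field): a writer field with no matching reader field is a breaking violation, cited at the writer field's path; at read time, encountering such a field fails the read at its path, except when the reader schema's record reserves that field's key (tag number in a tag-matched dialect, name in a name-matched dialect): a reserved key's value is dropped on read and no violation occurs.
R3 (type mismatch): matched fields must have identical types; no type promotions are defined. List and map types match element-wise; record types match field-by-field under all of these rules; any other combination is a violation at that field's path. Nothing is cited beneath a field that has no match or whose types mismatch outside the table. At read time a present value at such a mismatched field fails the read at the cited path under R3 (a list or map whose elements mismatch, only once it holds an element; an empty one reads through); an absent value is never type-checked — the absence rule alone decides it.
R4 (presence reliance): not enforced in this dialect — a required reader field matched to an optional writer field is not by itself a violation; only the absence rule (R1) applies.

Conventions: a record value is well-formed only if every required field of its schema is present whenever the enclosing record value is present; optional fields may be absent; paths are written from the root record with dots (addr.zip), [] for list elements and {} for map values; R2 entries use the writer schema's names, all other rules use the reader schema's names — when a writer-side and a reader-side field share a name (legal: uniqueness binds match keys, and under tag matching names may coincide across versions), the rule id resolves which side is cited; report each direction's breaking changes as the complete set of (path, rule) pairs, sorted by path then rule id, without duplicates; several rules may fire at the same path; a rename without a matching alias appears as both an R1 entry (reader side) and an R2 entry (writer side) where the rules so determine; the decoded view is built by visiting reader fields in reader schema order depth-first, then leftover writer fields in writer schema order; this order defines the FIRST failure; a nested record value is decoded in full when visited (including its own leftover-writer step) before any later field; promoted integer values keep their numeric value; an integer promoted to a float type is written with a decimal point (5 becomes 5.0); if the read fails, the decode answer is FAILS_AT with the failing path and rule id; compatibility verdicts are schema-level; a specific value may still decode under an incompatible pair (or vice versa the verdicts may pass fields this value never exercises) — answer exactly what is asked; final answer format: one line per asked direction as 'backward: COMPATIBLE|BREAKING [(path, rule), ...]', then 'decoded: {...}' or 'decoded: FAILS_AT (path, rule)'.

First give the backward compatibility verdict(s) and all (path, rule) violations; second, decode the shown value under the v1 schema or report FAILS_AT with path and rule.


backward: COMPATIBLE []; decoded: {"extras": null, "geo": null, "payload": 0x00, "blob": null, "enabled": false}

the writer's type comes first in each Ticket pair
backward analysis of Ticket with v2 as reader and v1 as writer:
  extras: paired with writer extras (map<string, string> -> map<string, string>; writer optional)
  geo: paired with writer geo (Meta -> Meta; writer optional)
  payload: paired with writer payload (bytes -> bytes; writer required)
  enabled: paired with writer enabled (bool -> bool; writer optional)
  writer field blob has no reader counterpart
  geo.archived: paired with writer geo.archived (bool -> bool; writer optional)
  writer field geo.locale has no reader counterpart
  => backward verdict for Ticket: COMPATIBLE, no violations
migrating the Ticket value to v1:
  extras := null (not supplied -> null)
  geo := null (not supplied -> null)
  payload := 0x00
  blob := null (not supplied -> null)
  enabled := false
  => decoded: {"extras": null, "geo": null, "payload": 0x00, "blob": null, "enabled": false}
the rest of the Ticket diff is inert for this question:
  removed field locale from record Meta (its key 1 joins the reserved list) -> triggers nothing under Ticket's printed rules — same verdict
  removed field blob from record Ticket (its key 2 joins the reserved list) -> triggers nothing under Ticket's printed rules — same verdict


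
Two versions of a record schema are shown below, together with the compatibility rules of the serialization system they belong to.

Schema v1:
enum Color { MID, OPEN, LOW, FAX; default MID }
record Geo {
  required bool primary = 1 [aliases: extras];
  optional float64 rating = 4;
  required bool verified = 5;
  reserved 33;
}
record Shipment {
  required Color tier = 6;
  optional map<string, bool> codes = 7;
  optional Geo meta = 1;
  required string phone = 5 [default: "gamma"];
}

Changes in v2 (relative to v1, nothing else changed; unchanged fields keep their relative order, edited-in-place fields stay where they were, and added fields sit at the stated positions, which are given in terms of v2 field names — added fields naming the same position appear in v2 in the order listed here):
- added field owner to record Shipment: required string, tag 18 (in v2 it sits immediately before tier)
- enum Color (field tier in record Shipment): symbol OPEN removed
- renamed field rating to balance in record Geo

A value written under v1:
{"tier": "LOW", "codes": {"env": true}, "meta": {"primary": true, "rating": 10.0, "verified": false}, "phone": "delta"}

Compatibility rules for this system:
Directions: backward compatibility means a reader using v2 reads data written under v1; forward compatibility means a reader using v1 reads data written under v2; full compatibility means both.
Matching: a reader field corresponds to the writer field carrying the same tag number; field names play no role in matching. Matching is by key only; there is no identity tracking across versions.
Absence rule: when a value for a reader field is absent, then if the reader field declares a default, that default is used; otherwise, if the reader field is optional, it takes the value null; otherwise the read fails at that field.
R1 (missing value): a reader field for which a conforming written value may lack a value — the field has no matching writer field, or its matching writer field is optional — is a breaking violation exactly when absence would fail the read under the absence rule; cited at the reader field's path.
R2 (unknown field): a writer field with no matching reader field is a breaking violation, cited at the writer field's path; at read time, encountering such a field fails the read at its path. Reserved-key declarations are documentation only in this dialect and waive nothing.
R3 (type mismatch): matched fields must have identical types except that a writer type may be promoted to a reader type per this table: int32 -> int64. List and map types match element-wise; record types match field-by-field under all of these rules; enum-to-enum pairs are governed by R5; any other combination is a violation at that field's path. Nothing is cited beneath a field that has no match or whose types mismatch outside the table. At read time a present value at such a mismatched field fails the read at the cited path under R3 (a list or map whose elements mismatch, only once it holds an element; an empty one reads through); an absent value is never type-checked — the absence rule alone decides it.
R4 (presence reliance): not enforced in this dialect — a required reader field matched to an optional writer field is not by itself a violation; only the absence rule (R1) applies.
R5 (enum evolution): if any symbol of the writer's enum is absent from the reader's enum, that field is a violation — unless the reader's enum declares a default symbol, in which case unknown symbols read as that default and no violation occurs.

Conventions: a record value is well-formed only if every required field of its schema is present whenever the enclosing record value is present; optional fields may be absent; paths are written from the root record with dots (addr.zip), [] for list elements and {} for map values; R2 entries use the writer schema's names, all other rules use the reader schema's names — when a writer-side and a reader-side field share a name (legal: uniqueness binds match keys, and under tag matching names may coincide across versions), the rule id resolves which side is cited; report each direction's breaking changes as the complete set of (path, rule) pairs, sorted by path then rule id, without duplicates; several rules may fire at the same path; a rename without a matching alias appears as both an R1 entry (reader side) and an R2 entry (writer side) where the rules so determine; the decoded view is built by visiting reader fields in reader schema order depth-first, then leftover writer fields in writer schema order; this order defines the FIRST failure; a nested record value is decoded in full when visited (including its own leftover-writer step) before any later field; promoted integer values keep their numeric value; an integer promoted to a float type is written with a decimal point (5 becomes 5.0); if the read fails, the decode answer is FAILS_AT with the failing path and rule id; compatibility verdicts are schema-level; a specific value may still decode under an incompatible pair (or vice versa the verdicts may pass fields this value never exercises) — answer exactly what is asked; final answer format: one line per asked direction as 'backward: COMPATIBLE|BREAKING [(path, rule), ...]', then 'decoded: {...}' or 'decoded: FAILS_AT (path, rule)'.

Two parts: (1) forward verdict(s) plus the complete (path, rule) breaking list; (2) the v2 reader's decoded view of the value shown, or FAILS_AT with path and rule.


forward: BREAKING [(owner, R2)]; decoded: FAILS_AT (owner, R1)

arrows below run writer -> reader for Shipment
checking forward for Shipment: reader v1 against writer v2:
  tier: Color -> Color, writer required; from tier
  codes: map<string, bool> -> map<string, bool>, writer optional; from codes
  meta: Geo -> Geo, writer optional; from meta
  phone: string -> string, writer required; from phone
  writer field owner has no reader counterpart
  meta.primary: bool -> bool, writer required; from meta.primary
  meta.rating: float64 -> float64, writer optional; from meta.balance
  meta.verified: bool -> bool, writer required; from meta.verified
  violation R2 at owner
  forward on Shipment therefore BREAKING (1)
decoding the Shipment value with the v2 reader:
  read fails at owner under R1 (no fill)
  => FAILS_AT (owner, R1)
ruling out the remaining Shipment differences:
  enum Color (field tier in record Shipment): symbol OPEN removed -> inert for the asked Shipment verdict: nothing fires
  renamed field rating to balance in record Geo -> inert for the asked Shipment verdict: nothing fires


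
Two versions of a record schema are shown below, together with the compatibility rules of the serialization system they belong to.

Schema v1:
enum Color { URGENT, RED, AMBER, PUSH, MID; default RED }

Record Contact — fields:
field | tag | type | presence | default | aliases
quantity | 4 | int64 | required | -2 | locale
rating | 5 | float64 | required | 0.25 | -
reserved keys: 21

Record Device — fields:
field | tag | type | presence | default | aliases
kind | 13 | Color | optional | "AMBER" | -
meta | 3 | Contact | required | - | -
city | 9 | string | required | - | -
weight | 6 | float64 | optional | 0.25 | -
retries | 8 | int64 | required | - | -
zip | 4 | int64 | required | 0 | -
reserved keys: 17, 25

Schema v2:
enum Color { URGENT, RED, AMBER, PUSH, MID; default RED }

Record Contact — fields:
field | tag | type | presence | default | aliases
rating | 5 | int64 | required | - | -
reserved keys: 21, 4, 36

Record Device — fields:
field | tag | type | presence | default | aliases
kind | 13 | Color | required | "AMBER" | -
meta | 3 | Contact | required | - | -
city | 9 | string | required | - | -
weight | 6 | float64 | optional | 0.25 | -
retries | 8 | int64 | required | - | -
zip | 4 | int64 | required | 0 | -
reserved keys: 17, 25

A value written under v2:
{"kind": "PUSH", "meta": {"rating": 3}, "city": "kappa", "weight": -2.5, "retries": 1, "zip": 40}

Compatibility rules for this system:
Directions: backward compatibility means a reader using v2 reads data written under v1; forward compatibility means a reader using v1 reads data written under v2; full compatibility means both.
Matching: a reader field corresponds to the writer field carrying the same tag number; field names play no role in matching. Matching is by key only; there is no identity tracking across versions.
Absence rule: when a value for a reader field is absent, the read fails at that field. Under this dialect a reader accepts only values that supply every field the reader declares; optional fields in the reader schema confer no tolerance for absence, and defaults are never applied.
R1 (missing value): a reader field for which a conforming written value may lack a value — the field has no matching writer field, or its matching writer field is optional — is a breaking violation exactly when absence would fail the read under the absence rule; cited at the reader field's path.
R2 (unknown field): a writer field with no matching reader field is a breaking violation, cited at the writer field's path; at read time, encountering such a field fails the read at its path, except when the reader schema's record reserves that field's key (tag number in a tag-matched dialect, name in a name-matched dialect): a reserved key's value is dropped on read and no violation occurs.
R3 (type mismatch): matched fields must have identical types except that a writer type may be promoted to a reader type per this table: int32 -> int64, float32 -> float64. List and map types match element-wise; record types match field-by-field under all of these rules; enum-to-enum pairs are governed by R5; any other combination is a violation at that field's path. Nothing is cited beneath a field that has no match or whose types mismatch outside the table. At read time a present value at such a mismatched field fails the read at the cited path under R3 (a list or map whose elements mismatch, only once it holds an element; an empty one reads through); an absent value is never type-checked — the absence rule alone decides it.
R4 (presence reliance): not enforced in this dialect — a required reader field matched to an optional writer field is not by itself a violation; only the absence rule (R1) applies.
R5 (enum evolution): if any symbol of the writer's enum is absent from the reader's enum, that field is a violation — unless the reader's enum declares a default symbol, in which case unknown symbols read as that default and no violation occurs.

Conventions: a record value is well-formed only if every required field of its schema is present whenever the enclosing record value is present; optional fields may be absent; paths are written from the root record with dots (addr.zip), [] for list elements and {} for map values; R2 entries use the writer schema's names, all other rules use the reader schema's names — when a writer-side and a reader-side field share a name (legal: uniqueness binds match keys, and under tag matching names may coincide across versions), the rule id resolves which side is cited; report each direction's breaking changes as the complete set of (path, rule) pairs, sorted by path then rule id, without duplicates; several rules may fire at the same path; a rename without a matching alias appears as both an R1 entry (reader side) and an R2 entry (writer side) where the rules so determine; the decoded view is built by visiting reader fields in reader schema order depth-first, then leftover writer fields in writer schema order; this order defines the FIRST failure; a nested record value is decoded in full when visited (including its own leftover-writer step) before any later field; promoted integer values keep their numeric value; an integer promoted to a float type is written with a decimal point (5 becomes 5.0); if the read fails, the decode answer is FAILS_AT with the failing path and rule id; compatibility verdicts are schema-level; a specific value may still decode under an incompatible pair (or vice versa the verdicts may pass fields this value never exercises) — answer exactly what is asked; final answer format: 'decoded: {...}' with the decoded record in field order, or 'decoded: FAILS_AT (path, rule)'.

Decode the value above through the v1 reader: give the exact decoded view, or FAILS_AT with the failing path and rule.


decoded: FAILS_AT (meta.quantity, R1)

in Device below, arrows point writer -> reader
decode (reader v1):
  kind := "PUSH"
  read fails at meta.quantity under R1 (no fill)
  => FAILS_AT (meta.quantity, R1)
checking off the Device differences that do not matter here:
  field rating in record Contact: type float64 changed to int64 (its default is dropped) -> shifts the Device verdicts, not this decode
  field kind in record Device: optional changed to required -> shifts the Device verdicts, not this decode


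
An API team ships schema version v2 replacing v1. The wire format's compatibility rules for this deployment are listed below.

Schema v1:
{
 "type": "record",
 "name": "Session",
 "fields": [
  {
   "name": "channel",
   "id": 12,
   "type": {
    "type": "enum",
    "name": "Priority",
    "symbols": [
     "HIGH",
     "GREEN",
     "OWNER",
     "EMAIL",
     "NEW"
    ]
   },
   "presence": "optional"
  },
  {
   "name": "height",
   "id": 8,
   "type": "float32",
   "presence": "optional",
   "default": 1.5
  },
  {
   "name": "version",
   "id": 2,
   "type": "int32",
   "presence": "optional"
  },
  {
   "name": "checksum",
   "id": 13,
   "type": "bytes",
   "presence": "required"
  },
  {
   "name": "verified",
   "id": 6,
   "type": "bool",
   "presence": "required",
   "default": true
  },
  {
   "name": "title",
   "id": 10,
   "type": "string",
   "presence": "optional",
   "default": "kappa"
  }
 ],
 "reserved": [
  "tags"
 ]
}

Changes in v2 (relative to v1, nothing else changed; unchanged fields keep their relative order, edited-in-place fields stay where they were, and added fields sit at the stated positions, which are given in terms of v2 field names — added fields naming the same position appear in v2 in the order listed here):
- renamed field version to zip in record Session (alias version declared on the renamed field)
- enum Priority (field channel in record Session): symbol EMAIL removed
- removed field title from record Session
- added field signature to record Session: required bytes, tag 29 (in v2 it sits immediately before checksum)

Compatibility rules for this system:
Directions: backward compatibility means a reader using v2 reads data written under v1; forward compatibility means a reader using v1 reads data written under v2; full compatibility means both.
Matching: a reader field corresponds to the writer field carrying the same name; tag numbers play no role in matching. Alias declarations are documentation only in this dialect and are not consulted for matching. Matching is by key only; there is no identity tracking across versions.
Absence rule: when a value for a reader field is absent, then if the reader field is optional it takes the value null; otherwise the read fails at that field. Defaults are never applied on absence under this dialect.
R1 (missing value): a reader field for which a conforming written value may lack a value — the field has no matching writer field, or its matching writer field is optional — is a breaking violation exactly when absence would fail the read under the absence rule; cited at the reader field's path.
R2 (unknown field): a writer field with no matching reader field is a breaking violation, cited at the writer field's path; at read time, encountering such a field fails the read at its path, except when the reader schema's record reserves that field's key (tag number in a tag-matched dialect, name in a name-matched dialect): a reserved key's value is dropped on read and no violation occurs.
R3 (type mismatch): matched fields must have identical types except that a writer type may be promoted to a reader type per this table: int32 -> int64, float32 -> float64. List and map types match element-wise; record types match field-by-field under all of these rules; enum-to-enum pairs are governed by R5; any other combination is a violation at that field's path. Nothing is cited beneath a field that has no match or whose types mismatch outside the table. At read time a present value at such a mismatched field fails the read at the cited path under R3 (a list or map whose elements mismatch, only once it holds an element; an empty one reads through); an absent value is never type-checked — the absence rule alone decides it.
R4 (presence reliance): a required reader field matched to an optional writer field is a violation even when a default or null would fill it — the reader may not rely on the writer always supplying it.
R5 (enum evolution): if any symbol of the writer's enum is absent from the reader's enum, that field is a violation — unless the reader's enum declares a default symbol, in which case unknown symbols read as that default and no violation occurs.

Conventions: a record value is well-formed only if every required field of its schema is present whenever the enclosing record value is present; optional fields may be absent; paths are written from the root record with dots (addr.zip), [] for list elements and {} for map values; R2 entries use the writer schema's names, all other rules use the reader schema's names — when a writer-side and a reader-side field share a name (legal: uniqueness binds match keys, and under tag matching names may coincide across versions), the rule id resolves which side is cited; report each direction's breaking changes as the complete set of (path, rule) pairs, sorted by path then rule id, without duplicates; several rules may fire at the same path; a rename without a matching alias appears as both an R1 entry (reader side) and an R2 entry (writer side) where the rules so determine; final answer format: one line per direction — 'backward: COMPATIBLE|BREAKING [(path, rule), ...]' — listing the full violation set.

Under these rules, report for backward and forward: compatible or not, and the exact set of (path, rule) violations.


backward: BREAKING [(channel, R5), (signature, R1), (title, R2), (version, R2)]; forward: BREAKING [(signature, R2), (zip, R2)]

in Session below, arrows point writer -> reader
backward on Session — v2 reading data written by v1:
  writer optional, Priority -> Priority: reader channel maps from writer channel
  writer optional, float32 -> float32: reader height maps from writer height
  zip has no writer counterpart
  signature has no writer counterpart
  writer required, bytes -> bytes: reader checksum maps from writer checksum
  writer required, bool -> bool: reader verified maps from writer verified
  version (writer side), unknown to reader
  title (writer side), unknown to reader
  R5 fires at channel
  R1 fires at signature
  R2 fires at title
  R2 fires at version
  => backward verdict for Session: BREAKING, 4 violation(s)
forward on Session — v1 reading data written by v2:
  writer optional, Priority -> Priority: reader channel maps from writer channel
  writer optional, float32 -> float32: reader height maps from writer height
  version has no writer counterpart
  writer required, bytes -> bytes: reader checksum maps from writer checksum
  writer required, bool -> bool: reader verified maps from writer verified
  title has no writer counterpart
  zip (writer side), unknown to reader
  signature (writer side), unknown to reader
  R2 fires at signature
  R2 fires at zip
  => forward verdict for Session: BREAKING, 2 violation(s)


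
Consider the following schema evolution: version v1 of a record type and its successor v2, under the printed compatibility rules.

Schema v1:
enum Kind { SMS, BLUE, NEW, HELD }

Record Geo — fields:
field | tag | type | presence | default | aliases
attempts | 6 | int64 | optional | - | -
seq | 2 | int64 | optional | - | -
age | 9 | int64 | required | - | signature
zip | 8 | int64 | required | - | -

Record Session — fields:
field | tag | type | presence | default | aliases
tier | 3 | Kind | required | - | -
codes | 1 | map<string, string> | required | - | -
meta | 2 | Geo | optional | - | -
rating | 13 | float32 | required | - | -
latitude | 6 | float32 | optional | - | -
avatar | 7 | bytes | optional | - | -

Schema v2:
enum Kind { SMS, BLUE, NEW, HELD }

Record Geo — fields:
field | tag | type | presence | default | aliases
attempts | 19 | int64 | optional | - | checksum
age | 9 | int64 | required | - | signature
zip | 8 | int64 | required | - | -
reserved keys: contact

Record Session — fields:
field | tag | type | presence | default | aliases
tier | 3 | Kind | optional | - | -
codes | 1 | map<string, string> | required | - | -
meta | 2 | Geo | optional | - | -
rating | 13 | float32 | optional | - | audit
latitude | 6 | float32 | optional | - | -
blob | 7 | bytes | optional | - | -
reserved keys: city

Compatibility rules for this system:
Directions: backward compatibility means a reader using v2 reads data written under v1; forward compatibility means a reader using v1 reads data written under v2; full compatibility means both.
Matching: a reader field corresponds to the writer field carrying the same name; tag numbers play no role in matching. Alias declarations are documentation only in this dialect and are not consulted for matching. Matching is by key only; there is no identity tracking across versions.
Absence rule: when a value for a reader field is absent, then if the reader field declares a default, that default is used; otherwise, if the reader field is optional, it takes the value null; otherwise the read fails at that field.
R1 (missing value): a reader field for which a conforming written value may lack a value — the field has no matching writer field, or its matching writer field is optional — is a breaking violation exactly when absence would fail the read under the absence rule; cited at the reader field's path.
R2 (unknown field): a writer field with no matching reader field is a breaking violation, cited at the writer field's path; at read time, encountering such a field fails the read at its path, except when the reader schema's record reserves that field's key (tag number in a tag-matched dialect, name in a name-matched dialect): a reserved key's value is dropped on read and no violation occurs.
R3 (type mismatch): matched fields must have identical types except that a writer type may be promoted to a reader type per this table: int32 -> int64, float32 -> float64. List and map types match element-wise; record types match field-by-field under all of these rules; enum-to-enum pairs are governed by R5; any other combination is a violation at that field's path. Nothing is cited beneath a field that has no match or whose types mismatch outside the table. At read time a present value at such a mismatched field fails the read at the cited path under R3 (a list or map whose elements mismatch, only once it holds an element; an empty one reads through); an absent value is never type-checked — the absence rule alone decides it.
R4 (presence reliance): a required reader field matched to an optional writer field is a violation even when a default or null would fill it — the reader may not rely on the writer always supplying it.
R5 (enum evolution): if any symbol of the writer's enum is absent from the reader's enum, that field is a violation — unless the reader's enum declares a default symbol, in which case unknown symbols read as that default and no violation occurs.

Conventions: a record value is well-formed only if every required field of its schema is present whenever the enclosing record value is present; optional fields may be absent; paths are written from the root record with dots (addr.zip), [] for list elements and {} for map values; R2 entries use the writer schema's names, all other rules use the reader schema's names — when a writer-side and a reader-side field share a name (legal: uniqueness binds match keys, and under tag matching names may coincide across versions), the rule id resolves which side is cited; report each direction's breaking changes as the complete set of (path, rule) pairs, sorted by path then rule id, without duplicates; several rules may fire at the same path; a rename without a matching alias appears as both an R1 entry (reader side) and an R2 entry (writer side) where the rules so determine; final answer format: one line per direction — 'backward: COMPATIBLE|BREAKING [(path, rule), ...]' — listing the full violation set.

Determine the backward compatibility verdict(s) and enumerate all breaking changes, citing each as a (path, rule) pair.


in Session below, arrows point writer -> reader
backward on Session — v2 reading data written by v1:
  Kind -> Kind, writer required: tier aligns to tier
  map<string, string> -> map<string, string>, writer required: codes aligns to codes
  Geo -> Geo, writer optional: meta aligns to meta
  float32 -> float32, writer required: rating aligns to rating
  float32 -> float32, writer optional: latitude aligns to latitude
  no writer field matches reader blob
  avatar (writer side), unknown to reader
  int64 -> int64, writer optional: meta.attempts aligns to meta.attempts
  int64 -> int64, writer required: meta.age aligns to meta.age
  int64 -> int64, writer required: meta.zip aligns to meta.zip
  meta.seq (writer side), unknown to reader
  violation R2 at avatar
  violation R2 at meta.seq
  => backward: BREAKING (2)
diffs on Session not affecting the asked answer:
  field attempts in record Geo: tag 6 changed to 19 -> triggers nothing under Session's printed rules — same verdict
  field tier in record Session: required changed to optional -> fires only in the forward direction of Session, which is not asked here
  field rating in record Session: required changed to optional -> fires only in the forward direction of Session, which is not asked here

backward: BREAKING [(avatar, R2), (meta.seq, R2)]
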